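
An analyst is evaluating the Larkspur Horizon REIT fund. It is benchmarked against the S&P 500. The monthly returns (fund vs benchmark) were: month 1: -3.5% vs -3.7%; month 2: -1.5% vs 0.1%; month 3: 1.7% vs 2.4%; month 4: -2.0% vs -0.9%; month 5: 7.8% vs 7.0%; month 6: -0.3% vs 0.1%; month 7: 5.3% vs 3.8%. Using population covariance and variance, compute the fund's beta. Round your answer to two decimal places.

1.16

r̄p = 1.0714%,  r̄m = 1.2571%
Cov = Σ(rp − r̄p)(rm − r̄m) / 7 = 11.9945
Var(rm) = Σ(rm − r̄m)² / 7 = 10.3796
β = Cov / Var = 11.9945 / 10.3796 = 1.1556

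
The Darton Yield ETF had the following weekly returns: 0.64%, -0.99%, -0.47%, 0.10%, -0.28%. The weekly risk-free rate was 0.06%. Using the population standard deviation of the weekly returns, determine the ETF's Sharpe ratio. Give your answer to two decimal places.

r̄ = (0.64 − 0.99 − 0.47 + 0.1 − 0.28) / 5 = -1.000 / 5 = -0.2000%
Population σ = √[Σ(r − r̄)² / 5] = √[1.4990 / 5] = √0.2998 = 0.5475%
Sharpe = (r̄ − rf) / σ = (-0.2000 − 0.06) / 0.5475 = -0.2600 / 0.5475 = -0.4749

-0.47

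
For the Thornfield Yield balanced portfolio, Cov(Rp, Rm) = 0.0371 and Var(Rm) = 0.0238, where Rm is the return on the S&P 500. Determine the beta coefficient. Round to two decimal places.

β = Cov(Rp, Rm) / Var(Rm) = 0.0371 / 0.0238 = 1.5588

1.56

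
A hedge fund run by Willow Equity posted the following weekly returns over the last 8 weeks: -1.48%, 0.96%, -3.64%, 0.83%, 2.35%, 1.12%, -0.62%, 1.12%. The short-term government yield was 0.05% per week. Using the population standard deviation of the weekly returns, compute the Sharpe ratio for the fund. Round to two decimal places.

0.02

Mean return r̄ = 0.640 / 8 = 0.0800%
Population σ = √[Σ(r − r̄)² / 8] = √[25.4150 / 8] = √3.1769 = 1.7824%
Sharpe = (r̄ − rf) / σ = (0.0800 − 0.05) / 1.7824 = 0.0300 / 1.7824 = 0.0168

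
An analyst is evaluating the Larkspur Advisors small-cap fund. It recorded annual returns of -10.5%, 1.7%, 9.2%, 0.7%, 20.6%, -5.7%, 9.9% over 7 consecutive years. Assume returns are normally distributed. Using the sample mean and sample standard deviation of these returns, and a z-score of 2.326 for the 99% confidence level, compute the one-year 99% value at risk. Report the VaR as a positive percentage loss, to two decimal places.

20.65

Mean return r̄ = 25.90 / 7 = 3.7000%
Σ(r − r̄)² = 657.3000; sample σ = √(657.3000/6) = 10.4666%
VaR = −(r̄ − z·σ) = −(3.7000 − 2.326 × 10.4666) = −(-20.6453) = 20.6453%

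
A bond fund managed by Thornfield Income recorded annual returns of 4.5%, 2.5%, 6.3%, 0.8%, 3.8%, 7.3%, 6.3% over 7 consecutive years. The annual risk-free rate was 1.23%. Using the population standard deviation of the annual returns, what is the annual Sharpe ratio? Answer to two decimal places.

r̄ = (4.5 + 2.5 + 6.3 + 0.8 + 3.8 + 7.3 + 6.3) / 7 = 4.5000%
Population std dev = √[32.5000 / 7] = 2.1547%
Sharpe = (r̄ − rf) / σ = (4.5000 − 1.23) / 2.1547 = 3.2700 / 2.1547 = 1.5176

1.52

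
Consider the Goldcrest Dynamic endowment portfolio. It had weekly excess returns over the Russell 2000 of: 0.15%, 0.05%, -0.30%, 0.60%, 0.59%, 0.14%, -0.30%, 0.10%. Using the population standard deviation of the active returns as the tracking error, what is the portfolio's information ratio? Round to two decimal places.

0.40

r̄ = (0.15 + 0.05 − 0.3 + 0.6 + 0.59 + 0.14 − 0.3 + 0.1) / 8 = 1.030 / 8 = 0.1288%
Σ(r − r̄)² = (0.15 − 0.1288)² + (0.05 − 0.1288)² + … = 0.8101
population σ = √(0.8101 / 8) = √0.1013 = 0.3183%
IR = r̄ / tracking error = 0.1288 / 0.3183 = 0.4046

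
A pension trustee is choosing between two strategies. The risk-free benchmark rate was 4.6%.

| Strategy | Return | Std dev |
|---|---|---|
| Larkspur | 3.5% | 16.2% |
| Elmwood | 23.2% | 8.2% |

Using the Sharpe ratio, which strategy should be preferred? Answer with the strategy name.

Elmwood

Larkspur: Sharpe ratio = (3.5% − 4.6%) / 16.2% = -0.068
Elmwood: Sharpe ratio = (23.2% − 4.6%) / 8.2% = 2.268
Highest: Elmwood (2.268).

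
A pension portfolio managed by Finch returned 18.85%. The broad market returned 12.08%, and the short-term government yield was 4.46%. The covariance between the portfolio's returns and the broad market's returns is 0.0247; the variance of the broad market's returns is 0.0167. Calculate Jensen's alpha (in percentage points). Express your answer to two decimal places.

3.12

β = Cov / Var = 0.0247 / 0.0167 = 1.4790
E[R] = Rf + β(Rm − Rf) = 4.46% + 1.4790 × (12.08% − 4.46%) = 15.7300%
α = Rp − E[R] = 18.85% − 15.7300% = 3.1200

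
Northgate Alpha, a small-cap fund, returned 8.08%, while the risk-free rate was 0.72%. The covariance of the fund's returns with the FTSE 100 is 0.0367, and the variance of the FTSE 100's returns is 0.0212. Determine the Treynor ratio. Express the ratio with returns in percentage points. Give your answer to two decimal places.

β = Cov / Var = 0.0367 / 0.0212 = 1.7311
Treynor = (Rp − Rf) / β = (8.08% − 0.72%) / 1.7311 = 7.36 / 1.7311 = 4.2516

4.25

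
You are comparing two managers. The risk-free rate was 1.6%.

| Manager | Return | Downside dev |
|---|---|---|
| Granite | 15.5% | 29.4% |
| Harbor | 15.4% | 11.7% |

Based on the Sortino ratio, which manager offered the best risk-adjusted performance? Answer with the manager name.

Harbor

Granite: Sortino ratio = (15.5% − 1.6%) / 29.4% = 0.473
Harbor: Sortino ratio = (15.4% − 1.6%) / 11.7% = 1.179
Highest: Harbor (1.179).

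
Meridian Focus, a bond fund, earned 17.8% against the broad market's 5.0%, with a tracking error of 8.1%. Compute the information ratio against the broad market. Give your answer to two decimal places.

1.58

IR = (Rp − Rb) / TE = (17.8% − 5.0%) / 8.1% = 12.80% / 8.1% = 1.5802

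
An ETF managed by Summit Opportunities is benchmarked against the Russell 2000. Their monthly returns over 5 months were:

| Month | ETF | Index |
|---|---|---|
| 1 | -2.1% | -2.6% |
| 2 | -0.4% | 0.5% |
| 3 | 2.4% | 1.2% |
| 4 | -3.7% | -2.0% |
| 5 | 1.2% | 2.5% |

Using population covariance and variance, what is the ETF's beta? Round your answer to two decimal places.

0.98

r̄p = -0.5200%,  r̄m = -0.0800%
Cov = Σ(rp − r̄p)(rm − r̄m) / 5 = 3.6664
Var(rm) = Σ(rm − r̄m)² / 5 = 3.7336
β = Cov / Var = 3.6664 / 3.7336 = 0.9820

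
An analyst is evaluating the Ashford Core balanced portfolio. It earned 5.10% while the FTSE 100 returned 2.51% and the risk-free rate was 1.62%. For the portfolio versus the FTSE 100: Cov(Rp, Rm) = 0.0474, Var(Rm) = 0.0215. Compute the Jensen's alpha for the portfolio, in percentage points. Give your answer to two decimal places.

1.52

β = Cov / Var = 0.0474 / 0.0215 = 2.2047
E[R] = Rf + β(Rm − Rf) = 1.62% + 2.2047 × (2.51% − 1.62%) = 3.5822%
α = Rp − E[R] = 5.10% − 3.5822% = 1.5178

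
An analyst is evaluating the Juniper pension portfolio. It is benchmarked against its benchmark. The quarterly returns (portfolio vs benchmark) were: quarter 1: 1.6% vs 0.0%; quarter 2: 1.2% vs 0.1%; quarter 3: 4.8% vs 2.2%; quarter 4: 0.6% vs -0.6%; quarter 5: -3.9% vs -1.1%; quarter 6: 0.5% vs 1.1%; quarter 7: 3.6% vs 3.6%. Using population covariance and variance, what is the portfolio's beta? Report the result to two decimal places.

r̄p = 1.2000%,  r̄m = 0.7571%
Cov = Σ(rp − r̄p)(rm − r̄m) / 7 = 3.1086
Var(rm) = Σ(rm − r̄m)² / 7 = 2.3682
β = Cov / Var = 3.1086 / 2.3682 = 1.3126

1.31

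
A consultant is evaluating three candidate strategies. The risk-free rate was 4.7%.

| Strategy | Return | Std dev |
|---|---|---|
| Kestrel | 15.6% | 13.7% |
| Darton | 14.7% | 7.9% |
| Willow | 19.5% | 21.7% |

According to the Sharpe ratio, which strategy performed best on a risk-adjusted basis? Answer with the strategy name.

Darton

Kestrel: Sharpe ratio = (15.6% − 4.7%) / 13.7% = 0.796
Darton: Sharpe ratio = (14.7% − 4.7%) / 7.9% = 1.266
Willow: Sharpe ratio = (19.5% − 4.7%) / 21.7% = 0.682
Highest: Darton (1.266).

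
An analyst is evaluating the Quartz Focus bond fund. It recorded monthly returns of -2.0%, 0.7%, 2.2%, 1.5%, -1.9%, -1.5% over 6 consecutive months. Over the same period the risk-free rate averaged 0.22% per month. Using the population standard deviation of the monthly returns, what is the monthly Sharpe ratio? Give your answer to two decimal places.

r̄ = (-2 + 0.7 + 2.2 + 1.5 − 1.9 − 1.5) / 6 = -0.1667%
Σ(r − r̄)² = (-2 − (-0.1667))² + (0.7 − (-0.1667))² + … = 17.2733
σ = √[17.2733 / 6] = 1.6967%
Sharpe = (r̄ − rf) / σ = (-0.1667 − 0.22) / 1.6967 = -0.3867 / 1.6967 = -0.2279

-0.23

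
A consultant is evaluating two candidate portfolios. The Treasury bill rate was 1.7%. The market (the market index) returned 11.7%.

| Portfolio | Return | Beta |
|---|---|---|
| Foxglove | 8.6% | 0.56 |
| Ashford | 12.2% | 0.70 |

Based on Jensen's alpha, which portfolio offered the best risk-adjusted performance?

Foxglove: α = 8.6% − [1.7% + 0.56 × (11.7% − 1.7%)] = 1.300
Ashford: α = 12.2% − [1.7% + 0.70 × (11.7% − 1.7%)] = 3.500
Highest: Ashford (3.500).

Ashford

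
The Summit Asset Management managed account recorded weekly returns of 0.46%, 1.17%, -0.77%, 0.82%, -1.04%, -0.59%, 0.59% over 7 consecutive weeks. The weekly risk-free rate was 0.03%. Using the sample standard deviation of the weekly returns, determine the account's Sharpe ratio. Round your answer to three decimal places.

0.070

Mean return μ = 0.640 / 7 = 0.0914%
Sample σ = √[Σ(r − μ)² / 6] = √[4.5651 / 6] = √0.7609 = 0.8723%
Sharpe = (μ − rf) / σ = (0.0914 − 0.03) / 0.8723 = 0.0614 / 0.8723 = 0.0704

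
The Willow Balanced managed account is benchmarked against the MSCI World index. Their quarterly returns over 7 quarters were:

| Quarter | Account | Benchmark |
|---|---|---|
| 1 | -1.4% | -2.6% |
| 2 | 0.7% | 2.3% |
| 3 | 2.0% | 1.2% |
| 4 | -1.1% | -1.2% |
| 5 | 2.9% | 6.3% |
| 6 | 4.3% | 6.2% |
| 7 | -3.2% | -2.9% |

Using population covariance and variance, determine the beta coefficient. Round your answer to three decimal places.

r̄p = 0.6000%,  r̄m = 1.3286%
Cov = Σ(rp − r̄p)(rm − r̄m) / 7 = 8.2286
Var(rm) = Σ(rm − r̄m)² / 7 = 12.7306
β = Cov / Var = 8.2286 / 12.7306 = 0.6464

0.646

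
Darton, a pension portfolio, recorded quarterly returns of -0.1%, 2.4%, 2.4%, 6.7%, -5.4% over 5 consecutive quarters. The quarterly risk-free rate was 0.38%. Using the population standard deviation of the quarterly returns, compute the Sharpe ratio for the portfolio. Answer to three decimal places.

μ = (-0.1 + 2.4 + 2.4 + 6.7 − 5.4) / 5 = 6.00 / 5 = 1.2000%
Σ(r − μ)² = 78.3800; population σ = √(78.3800/5) = 3.9593%
Sharpe = (μ − rf) / σ = (1.2000 − 0.38) / 3.9593 = 0.8200 / 3.9593 = 0.2071

0.207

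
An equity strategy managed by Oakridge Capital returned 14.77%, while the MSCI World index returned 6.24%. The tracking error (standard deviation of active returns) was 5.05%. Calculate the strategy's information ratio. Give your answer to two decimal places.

1.69

IR = (Rp − Rb) / TE = (14.77% − 6.24%) / 5.05% = 8.53% / 5.05% = 1.6891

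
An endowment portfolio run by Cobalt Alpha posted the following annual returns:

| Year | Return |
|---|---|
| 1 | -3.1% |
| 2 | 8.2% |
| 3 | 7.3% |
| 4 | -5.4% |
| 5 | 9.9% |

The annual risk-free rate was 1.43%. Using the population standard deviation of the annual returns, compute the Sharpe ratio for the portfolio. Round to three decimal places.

r̄ = (-3.1 + 8.2 + 7.3 − 5.4 + 9.9) / 5 = 3.3800%
Σ(r − r̄)² = 200.1880; population σ = √(200.1880/5) = 6.3275%
Sharpe = (r̄ − rf) / σ = (3.3800 − 1.43) / 6.3275 = 1.9500 / 6.3275 = 0.3082

0.308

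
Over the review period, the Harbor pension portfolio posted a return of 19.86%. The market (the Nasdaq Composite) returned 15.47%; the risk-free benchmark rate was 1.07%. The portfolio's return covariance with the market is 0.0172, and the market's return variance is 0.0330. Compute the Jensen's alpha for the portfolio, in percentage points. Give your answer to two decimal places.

11.28

β = Cov / Var = 0.0172 / 0.0330 = 0.5212
E[R] = Rf + β(Rm − Rf) = 1.07% + 0.5212 × (15.47% − 1.07%) = 8.5753%
α = Rp − E[R] = 19.86% − 8.5753% = 11.2847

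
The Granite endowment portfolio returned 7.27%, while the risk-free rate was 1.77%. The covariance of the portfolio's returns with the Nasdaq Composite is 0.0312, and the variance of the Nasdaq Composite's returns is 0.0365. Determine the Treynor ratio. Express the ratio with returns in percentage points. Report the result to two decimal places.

6.43

β = Cov / Var = 0.0312 / 0.0365 = 0.8548
Treynor = (Rp − Rf) / β = (7.27% − 1.77%) / 0.8548 = 5.50 / 0.8548 = 6.4343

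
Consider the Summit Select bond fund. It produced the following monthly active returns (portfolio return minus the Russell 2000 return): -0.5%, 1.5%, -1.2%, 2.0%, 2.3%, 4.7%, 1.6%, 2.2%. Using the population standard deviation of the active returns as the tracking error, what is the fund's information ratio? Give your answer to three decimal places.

r̄ = (-0.5 + 1.5 − 1.2 + 2 + 2.3 + 4.7 + 1.6 + 2.2) / 8 = 1.5750%
Population σ = √[Σ(r − r̄)² / 8] = √[22.8750 / 8] = √2.8594 = 1.6910%
IR = r̄ / tracking error = 1.5750 / 1.6910 = 0.9314

0.931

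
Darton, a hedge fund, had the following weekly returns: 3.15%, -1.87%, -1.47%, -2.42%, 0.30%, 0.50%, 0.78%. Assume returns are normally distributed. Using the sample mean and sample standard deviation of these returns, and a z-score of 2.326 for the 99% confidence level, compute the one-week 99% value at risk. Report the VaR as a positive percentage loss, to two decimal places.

Mean return r̄ = -1.030 / 7 = -0.1471%
Sample σ = √[Σ(r − r̄)² / 6] = √[22.2335 / 6] = √3.7056 = 1.9250%
VaR = −(r̄ − z·σ) = −(-0.1471 − 2.326 × 1.9250) = −(-4.6247) = 4.6247%

4.62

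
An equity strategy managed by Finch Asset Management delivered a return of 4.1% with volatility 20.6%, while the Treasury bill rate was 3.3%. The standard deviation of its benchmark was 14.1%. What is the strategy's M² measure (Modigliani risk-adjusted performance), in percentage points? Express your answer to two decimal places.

3.85

Sharpe = (Rp − Rf) / σp = (4.1% − 3.3%) / 20.6% = 0.0388
M² = Rf + Sharpe × σm = 3.3% + 0.0388 × 14.1% = 3.8471%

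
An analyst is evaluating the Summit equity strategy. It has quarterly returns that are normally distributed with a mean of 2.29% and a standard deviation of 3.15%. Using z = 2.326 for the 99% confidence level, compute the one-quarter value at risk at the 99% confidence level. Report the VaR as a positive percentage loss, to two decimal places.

VaR (as % loss) = −(μ − z·σ) = −(2.29% − 2.326 × 3.15%) = −(-5.0369%) = 5.0369%

5.04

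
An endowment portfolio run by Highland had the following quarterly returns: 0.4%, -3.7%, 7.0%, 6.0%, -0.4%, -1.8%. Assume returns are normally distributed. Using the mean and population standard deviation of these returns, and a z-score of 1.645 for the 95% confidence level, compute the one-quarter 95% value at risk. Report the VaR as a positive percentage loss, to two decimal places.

Mean return r̄ = 7.50 / 6 = 1.2500%
Σ(r − r̄)² = 92.8750; population σ = √(92.8750/6) = 3.9344%
VaR = −(r̄ − z·σ) = −(1.2500 − 1.645 × 3.9344) = −(-5.2221) = 5.2221%

5.22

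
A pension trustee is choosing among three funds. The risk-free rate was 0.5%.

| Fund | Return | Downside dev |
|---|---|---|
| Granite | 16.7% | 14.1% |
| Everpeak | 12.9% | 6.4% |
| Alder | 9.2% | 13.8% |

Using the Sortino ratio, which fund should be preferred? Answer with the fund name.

Granite: Sortino ratio = (16.7% − 0.5%) / 14.1% = 1.149
Everpeak: Sortino ratio = (12.9% − 0.5%) / 6.4% = 1.938
Alder: Sortino ratio = (9.2% − 0.5%) / 13.8% = 0.630
Highest: Everpeak (1.938).

Everpeak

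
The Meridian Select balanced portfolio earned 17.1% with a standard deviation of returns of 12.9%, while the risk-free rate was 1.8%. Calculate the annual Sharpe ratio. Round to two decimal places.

1.19

Sharpe = (Rp − Rf) / σp = (17.1% − 1.8%) / 12.9% = 15.30% / 12.9% = 1.1860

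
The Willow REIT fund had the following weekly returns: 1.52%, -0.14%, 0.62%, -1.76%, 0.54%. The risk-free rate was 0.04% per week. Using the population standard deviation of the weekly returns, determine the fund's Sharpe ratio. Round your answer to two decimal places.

Mean return r̄ = 0.780 / 5 = 0.1560%
Population std dev = √[5.9819 / 5] = 1.0938%
Sharpe = (r̄ − rf) / σ = (0.1560 − 0.04) / 1.0938 = 0.1160 / 1.0938 = 0.1061

0.11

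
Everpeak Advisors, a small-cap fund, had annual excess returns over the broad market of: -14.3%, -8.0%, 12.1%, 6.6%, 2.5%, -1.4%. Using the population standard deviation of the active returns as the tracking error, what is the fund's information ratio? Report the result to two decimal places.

r̄ = (-14.3 − 8 + 12.1 + 6.6 + 2.5 − 1.4) / 6 = -2.50 / 6 = -0.4167%
Population std dev = √[465.6283 / 6] = 8.8094%
IR = r̄ / tracking error = -0.4167 / 8.8094 = -0.0473

-0.05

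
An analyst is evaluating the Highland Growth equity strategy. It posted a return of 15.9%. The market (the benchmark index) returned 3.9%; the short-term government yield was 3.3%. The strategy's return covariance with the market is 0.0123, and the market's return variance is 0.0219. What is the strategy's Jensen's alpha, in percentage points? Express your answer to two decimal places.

12.26

β = Cov / Var = 0.0123 / 0.0219 = 0.5616
E[R] = Rf + β(Rm − Rf) = 3.3% + 0.5616 × (3.9% − 3.3%) = 3.6370%
α = Rp − E[R] = 15.9% − 3.6370% = 12.2630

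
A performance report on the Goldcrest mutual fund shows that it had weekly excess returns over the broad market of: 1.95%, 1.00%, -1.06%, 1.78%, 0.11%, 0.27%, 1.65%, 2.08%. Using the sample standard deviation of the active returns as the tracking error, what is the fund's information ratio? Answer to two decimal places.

Mean return r̄ = 7.780 / 8 = 0.9725%
Σ(r − r̄)² = 8.6624; sample σ = √(8.6624/7) = 1.1124%
IR = r̄ / tracking error = 0.9725 / 1.1124 = 0.8742

0.87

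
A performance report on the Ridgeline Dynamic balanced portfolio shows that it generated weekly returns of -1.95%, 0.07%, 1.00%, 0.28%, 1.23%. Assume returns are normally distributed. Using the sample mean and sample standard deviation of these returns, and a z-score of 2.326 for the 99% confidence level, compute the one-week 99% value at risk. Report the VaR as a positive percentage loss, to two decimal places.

2.80

Mean return r̄ = 0.630 / 5 = 0.1260%
Sample std dev = √[6.3193 / 4] = 1.2569%
VaR = −(r̄ − z·σ) = −(0.1260 − 2.326 × 1.2569) = −(-2.7975) = 2.7975%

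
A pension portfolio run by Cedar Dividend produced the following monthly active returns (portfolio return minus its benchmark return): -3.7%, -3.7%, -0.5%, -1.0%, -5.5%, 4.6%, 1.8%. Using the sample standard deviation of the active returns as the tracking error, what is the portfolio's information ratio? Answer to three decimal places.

-0.325

r̄ = (-3.7 − 3.7 − 0.5 − 1 − 5.5 + 4.6 + 1.8) / 7 = -8.00 / 7 = -1.1429%
Sample σ = √[Σ(r − r̄)² / 6] = √[74.1371 / 6] = √12.3562 = 3.5151%
IR = r̄ / tracking error = -1.1429 / 3.5151 = -0.3251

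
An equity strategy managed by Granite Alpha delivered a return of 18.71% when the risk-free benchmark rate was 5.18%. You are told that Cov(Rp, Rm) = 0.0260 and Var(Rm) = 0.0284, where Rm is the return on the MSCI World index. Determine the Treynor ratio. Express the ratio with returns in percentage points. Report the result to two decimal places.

14.78

β = Cov / Var = 0.0260 / 0.0284 = 0.9155
Treynor = (Rp − Rf) / β = (18.71% − 5.18%) / 0.9155 = 13.53 / 0.9155 = 14.7788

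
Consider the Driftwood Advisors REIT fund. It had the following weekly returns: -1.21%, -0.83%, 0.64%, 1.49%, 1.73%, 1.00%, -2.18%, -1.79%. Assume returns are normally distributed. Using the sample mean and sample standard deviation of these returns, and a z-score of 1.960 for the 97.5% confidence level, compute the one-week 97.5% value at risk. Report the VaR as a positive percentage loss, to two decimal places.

3.16

Mean return r̄ = -1.150 / 8 = -0.1438%
Σ(r − r̄)² = 16.5668; sample σ = √(16.5668/7) = 1.5384%
VaR = −(r̄ − z·σ) = −(-0.1438 − 1.960 × 1.5384) = −(-3.1591) = 3.1591%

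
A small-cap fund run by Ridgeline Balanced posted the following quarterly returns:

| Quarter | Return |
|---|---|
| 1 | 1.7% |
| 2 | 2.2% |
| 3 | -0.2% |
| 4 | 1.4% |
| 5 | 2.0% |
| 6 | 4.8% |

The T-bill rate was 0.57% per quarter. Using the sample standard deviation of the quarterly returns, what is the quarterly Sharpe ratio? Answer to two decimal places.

0.87

r̄ = (1.7 + 2.2 − 0.2 + 1.4 + 2 + 4.8) / 6 = 11.90 / 6 = 1.9833%
Sample σ = √[Σ(r − r̄)² / 5] = √[13.1683 / 5] = √2.6337 = 1.6229%
Sharpe = (r̄ − rf) / σ = (1.9833 − 0.57) / 1.6229 = 1.4133 / 1.6229 = 0.8708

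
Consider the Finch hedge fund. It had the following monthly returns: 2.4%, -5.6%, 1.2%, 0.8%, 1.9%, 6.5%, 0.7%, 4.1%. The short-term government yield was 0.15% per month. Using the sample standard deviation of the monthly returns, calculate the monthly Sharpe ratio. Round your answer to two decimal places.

0.39

r̄ = (2.4 − 5.6 + 1.2 + 0.8 + 1.9 + 6.5 + 0.7 + 4.1) / 8 = 1.5000%
Sample σ = √[Σ(r − r̄)² / 7] = √[84.3600 / 7] = √12.0514 = 3.4715%
Sharpe = (r̄ − rf) / σ = (1.5000 − 0.15) / 3.4715 = 1.3500 / 3.4715 = 0.3889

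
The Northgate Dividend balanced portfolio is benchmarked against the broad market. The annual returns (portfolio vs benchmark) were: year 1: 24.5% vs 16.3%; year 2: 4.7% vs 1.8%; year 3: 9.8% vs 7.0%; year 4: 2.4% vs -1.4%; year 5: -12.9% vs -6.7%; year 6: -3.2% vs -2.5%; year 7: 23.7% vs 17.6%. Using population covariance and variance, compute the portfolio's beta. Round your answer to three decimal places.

r̄p = 7.0000%,  r̄m = 4.5857%
Cov = Σ(rp − r̄p)(rm − r̄m) / 7 = 108.5571
Var(rm) = Σ(rm − r̄m)² / 7 = 76.2269
β = Cov / Var = 108.5571 / 76.2269 = 1.4241

1.424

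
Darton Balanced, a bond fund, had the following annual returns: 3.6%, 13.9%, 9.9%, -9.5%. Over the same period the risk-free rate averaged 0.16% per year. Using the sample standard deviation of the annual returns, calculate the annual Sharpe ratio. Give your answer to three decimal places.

r̄ = (3.6 + 13.9 + 9.9 − 9.5) / 4 = 4.4750%
Σ(r − r̄)² = (3.6 − 4.4750)² + (13.9 − 4.4750)² + (9.9 − 4.4750)² + … = 314.3275
σ = √[314.3275 / 3] = 10.2360%
Sharpe = (r̄ − rf) / σ = (4.4750 − 0.16) / 10.2360 = 4.3150 / 10.2360 = 0.4216

0.422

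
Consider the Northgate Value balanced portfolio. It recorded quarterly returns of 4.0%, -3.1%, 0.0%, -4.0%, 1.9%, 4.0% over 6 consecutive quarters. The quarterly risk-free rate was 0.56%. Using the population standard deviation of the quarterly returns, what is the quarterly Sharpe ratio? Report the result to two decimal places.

r̄ = (4 − 3.1 + 0 − 4 + 1.9 + 4) / 6 = 0.4667%
Population std dev = √[59.9133 / 6] = 3.1600%
Sharpe = (r̄ − rf) / σ = (0.4667 − 0.56) / 3.1600 = -0.0933 / 3.1600 = -0.0295

-0.03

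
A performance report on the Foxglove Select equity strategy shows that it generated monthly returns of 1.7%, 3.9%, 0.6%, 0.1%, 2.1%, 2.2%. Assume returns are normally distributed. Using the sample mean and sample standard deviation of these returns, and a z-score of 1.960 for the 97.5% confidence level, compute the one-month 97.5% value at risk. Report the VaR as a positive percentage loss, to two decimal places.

0.86

r̄ = (1.7 + 3.9 + 0.6 + 0.1 + 2.1 + 2.2) / 6 = 10.60 / 6 = 1.7667%
Σ(r − r̄)² = (1.7 − 1.7667)² + (3.9 − 1.7667)² + … = 8.9933
sample σ = √(8.9933 / 5) = √1.7987 = 1.3412%
VaR = −(r̄ − z·σ) = −(1.7667 − 1.960 × 1.3412) = −(-0.8621) = 0.8621%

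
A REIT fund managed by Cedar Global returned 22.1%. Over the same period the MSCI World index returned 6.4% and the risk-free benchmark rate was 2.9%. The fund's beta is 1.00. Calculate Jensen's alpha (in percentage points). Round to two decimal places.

CAPM expected return = Rf + β(Rm − Rf) = 2.9% + 1.00 × (6.4% − 2.9%) = 2.9 + 1.00 × 3.50 = 6.4000%
Jensen's α = Rp − E[R] = 22.1% − 6.4000% = 15.7000

15.70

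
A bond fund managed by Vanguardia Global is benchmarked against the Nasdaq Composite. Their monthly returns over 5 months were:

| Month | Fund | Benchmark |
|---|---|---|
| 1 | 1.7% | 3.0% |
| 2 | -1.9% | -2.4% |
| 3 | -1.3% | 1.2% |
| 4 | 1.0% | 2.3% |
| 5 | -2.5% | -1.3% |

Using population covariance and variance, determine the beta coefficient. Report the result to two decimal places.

0.71

r̄p = -0.6000%,  r̄m = 0.5600%
Cov = Σ(rp − r̄p)(rm − r̄m) / 5 = 3.0660
Var(rm) = Σ(rm − r̄m)² / 5 = 4.3224
β = Cov / Var = 3.0660 / 4.3224 = 0.7093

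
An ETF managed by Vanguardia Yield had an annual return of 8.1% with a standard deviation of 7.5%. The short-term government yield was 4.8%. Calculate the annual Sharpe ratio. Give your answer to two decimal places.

Sharpe = (Rp − Rf) / σp = (8.1% − 4.8%) / 7.5% = 3.30% / 7.5% = 0.4400

0.44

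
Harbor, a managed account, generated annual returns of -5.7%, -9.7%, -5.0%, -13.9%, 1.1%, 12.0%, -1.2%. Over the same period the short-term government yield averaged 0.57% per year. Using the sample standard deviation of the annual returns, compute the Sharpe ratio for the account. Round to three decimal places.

r̄ = (-5.7 − 9.7 − 5 − 13.9 + 1.1 + 12 − 1.2) / 7 = -22.40 / 7 = -3.2000%
Σ(r − r̄)² = 419.7600; sample σ = √(419.7600/6) = 8.3642%
Sharpe = (r̄ − rf) / σ = (-3.2000 − 0.57) / 8.3642 = -3.7700 / 8.3642 = -0.4507

-0.451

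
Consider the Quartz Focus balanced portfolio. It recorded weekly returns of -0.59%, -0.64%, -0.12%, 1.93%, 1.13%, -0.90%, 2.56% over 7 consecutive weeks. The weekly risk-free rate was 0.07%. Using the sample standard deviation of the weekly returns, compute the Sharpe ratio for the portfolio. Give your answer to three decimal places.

r̄ = (-0.59 − 0.64 − 0.12 + 1.93 + 1.13 − 0.9 + 2.56) / 7 = 0.4814%
Sample std dev = √[11.5151 / 6] = 1.3853%
Sharpe = (r̄ − rf) / σ = (0.4814 − 0.07) / 1.3853 = 0.4114 / 1.3853 = 0.2970

0.297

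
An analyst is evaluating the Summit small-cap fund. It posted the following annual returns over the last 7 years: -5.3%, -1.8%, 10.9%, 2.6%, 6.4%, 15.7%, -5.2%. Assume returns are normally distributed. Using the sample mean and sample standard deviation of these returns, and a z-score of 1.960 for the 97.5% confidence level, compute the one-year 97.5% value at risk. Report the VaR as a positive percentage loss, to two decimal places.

r̄ = (-5.3 − 1.8 + 10.9 + 2.6 + 6.4 + 15.7 − 5.2) / 7 = 3.3286%
Sample std dev = √[393.8343 / 6] = 8.1018%
VaR = −(r̄ − z·σ) = −(3.3286 − 1.960 × 8.1018) = −(-12.5509) = 12.5509%

12.55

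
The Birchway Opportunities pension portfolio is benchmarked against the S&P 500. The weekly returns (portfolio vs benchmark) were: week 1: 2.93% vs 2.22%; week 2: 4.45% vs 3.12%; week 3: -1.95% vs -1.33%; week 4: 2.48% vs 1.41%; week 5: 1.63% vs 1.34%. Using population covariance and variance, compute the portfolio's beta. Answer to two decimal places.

1.42

r̄p = 1.9080%,  r̄m = 1.3520%
Cov = Σ(rp − r̄p)(rm − r̄m) / 5 = 3.1530
Var(rm) = Σ(rm − r̄m)² / 5 = 2.2152
β = Cov / Var = 3.1530 / 2.2152 = 1.4233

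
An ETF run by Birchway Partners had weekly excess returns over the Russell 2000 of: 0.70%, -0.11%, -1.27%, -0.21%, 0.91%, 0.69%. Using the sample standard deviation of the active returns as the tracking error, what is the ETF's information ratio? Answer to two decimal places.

r̄ = (0.7 − 0.11 − 1.27 − 0.21 + 0.91 + 0.69) / 6 = 0.710 / 6 = 0.1183%
Σ(r − r̄)² = 3.3793; sample σ = √(3.3793/5) = 0.8221%
IR = r̄ / tracking error = 0.1183 / 0.8221 = 0.1439

0.14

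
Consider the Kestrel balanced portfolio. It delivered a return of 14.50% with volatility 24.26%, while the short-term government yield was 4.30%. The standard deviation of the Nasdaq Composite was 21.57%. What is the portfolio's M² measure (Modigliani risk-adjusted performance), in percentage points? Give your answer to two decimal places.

Sharpe = (Rp − Rf) / σp = (14.50% − 4.30%) / 24.26% = 0.4204
M² = Rf + Sharpe × σm = 4.30% + 0.4204 × 21.57% = 13.3680%

13.37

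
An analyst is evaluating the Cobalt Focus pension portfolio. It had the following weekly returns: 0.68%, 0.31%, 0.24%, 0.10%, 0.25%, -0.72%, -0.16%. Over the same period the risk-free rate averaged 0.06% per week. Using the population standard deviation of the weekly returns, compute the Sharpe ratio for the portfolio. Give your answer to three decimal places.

0.098

r̄ = (0.68 + 0.31 + 0.24 + 0.1 + 0.25 − 0.72 − 0.16) / 7 = 0.1000%
Population std dev = √[1.1626 / 7] = 0.4075%
Sharpe = (r̄ − rf) / σ = (0.1000 − 0.06) / 0.4075 = 0.0400 / 0.4075 = 0.0982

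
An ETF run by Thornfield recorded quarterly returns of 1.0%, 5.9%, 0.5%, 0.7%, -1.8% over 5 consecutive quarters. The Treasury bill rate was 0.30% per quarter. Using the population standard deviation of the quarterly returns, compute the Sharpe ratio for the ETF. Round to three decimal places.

0.380

Mean return r̄ = 6.30 / 5 = 1.2600%
Population σ = √[Σ(r − r̄)² / 5] = √[31.8520 / 5] = √6.3704 = 2.5240%
Sharpe = (r̄ − rf) / σ = (1.2600 − 0.3) / 2.5240 = 0.9600 / 2.5240 = 0.3803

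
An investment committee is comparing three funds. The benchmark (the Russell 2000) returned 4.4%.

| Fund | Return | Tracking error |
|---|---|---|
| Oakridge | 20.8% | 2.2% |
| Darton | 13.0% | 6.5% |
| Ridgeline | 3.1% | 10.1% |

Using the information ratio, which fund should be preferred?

Oakridge: IR = (20.8% − 4.4%) / 2.2% = 7.455
Darton: IR = (13.0% − 4.4%) / 6.5% = 1.323
Ridgeline: IR = (3.1% − 4.4%) / 10.1% = -0.129
Highest: Oakridge (7.455).

Oakridge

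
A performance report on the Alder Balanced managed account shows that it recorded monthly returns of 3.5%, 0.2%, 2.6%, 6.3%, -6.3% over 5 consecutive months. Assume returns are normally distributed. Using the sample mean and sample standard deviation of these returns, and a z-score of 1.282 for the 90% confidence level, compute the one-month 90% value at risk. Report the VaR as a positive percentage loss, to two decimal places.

4.84

r̄ = (3.5 + 0.2 + 2.6 + 6.3 − 6.3) / 5 = 1.2600%
Σ(r − r̄)² = (3.5 − 1.2600)² + (0.2 − 1.2600)² + … = 90.4920
sample σ = √(90.4920 / 4) = √22.6230 = 4.7564%
VaR = −(r̄ − z·σ) = −(1.2600 − 1.282 × 4.7564) = −(-4.8377) = 4.8377%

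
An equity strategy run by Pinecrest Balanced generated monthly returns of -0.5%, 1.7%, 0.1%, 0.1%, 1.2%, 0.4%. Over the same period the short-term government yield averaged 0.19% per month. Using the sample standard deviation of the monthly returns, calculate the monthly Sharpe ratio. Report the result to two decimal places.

r̄ = (-0.5 + 1.7 + 0.1 + 0.1 + 1.2 + 0.4) / 6 = 0.5000%
Σ(r − r̄)² = (-0.5 − 0.5000)² + (1.7 − 0.5000)² + (0.1 − 0.5000)² + … = 3.2600
sample σ = √(3.2600 / 5) = √0.6520 = 0.8075%
Sharpe = (r̄ − rf) / σ = (0.5000 − 0.19) / 0.8075 = 0.3100 / 0.8075 = 0.3839

0.38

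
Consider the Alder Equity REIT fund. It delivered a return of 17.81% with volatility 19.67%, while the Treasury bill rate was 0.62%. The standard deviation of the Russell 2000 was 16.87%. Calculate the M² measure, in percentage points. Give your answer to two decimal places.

15.36

Sharpe = (Rp − Rf) / σp = (17.81% − 0.62%) / 19.67% = 0.8739
M² = Rf + Sharpe × σm = 0.62% + 0.8739 × 16.87% = 15.3627%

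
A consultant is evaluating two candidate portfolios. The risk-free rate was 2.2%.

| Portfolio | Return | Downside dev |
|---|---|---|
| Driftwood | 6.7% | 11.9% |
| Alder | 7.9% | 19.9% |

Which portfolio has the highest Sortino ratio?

Driftwood

Driftwood: Sortino ratio = (6.7% − 2.2%) / 11.9% = 0.378
Alder: Sortino ratio = (7.9% − 2.2%) / 19.9% = 0.286
Highest: Driftwood (0.378).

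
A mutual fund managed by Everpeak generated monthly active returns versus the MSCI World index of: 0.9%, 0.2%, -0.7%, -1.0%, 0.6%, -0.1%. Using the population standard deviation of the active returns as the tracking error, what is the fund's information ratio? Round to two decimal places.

r̄ = (0.9 + 0.2 − 0.7 − 1 + 0.6 − 0.1) / 6 = -0.0167%
Σ(r − r̄)² = (0.9 − (-0.0167))² + (0.2 − (-0.0167))² + … = 2.7083
population σ = √(2.7083 / 6) = √0.4514 = 0.6719%
IR = r̄ / tracking error = -0.0167 / 0.6719 = -0.0249

-0.02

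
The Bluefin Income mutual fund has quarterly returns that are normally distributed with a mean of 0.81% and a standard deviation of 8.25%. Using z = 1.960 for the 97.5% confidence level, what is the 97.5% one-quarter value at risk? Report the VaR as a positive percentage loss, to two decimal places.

15.36

VaR (as % loss) = −(μ − z·σ) = −(0.81% − 1.960 × 8.25%) = −(-15.3600%) = 15.3600%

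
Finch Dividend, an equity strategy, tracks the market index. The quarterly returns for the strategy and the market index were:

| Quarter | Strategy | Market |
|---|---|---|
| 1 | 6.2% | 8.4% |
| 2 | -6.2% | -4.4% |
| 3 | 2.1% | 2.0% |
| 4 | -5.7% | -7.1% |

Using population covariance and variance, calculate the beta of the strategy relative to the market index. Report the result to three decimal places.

r̄p = -0.9000%,  r̄m = -0.2750%
Cov = Σ(rp − r̄p)(rm − r̄m) / 4 = 30.7600
Var(rm) = Σ(rm − r̄m)² / 4 = 36.0069
β = Cov / Var = 30.7600 / 36.0069 = 0.8543

0.854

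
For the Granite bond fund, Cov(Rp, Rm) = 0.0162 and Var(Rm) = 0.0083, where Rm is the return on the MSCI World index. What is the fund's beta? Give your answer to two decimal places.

1.95

β = Cov(Rp, Rm) / Var(Rm) = 0.0162 / 0.0083 = 1.9518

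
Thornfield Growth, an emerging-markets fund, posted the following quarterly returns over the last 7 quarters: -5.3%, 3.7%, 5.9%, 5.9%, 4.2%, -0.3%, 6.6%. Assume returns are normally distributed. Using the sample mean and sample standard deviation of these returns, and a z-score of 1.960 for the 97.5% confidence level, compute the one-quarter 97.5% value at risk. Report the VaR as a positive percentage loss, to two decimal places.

5.49

r̄ = (-5.3 + 3.7 + 5.9 + 5.9 + 4.2 − 0.3 + 6.6) / 7 = 2.9571%
Σ(r − r̄)² = 111.4771; sample σ = √(111.4771/6) = 4.3104%
VaR = −(r̄ − z·σ) = −(2.9571 − 1.960 × 4.3104) = −(-5.4913) = 5.4913%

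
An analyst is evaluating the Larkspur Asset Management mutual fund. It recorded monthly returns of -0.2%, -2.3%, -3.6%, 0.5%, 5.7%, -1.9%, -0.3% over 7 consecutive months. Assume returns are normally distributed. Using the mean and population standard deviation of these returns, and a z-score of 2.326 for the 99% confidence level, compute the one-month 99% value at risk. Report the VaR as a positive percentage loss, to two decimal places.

6.77

Mean return r̄ = -2.10 / 7 = -0.3000%
Σ(r − r̄)² = (-0.2 − (-0.3000))² + (-2.3 − (-0.3000))² + (-3.6 − (-0.3000))² + … = 54.1000
population σ = √(54.1000 / 7) = √7.7286 = 2.7800%
VaR = −(r̄ − z·σ) = −(-0.3000 − 2.326 × 2.7800) = −(-6.7663) = 6.7663%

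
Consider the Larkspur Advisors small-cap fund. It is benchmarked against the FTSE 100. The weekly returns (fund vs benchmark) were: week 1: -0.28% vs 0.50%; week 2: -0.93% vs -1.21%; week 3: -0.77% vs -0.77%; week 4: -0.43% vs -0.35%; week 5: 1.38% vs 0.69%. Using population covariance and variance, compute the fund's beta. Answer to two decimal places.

r̄p = -0.2060%,  r̄m = -0.2280%
Cov = Σ(rp − r̄p)(rm − r̄m) / 5 = 0.4892
Var(rm) = Σ(rm − r̄m)² / 5 = 0.5291
β = Cov / Var = 0.4892 / 0.5291 = 0.9246

0.92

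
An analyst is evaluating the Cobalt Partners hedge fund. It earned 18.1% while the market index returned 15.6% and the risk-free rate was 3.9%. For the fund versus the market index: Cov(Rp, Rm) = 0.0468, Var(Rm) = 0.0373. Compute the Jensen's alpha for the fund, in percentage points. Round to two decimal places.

β = Cov / Var = 0.0468 / 0.0373 = 1.2547
E[R] = Rf + β(Rm − Rf) = 3.9% + 1.2547 × (15.6% − 3.9%) = 18.5800%
α = Rp − E[R] = 18.1% − 18.5800% = -0.4800

-0.48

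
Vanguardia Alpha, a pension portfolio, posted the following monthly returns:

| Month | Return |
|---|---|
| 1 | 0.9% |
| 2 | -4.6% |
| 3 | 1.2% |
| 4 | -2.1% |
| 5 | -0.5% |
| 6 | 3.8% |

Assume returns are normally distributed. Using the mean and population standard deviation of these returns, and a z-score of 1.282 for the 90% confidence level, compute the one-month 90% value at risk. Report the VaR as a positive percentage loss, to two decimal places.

3.62

μ = (0.9 − 4.6 + 1.2 − 2.1 − 0.5 + 3.8) / 6 = -1.30 / 6 = -0.2167%
Population σ = √[Σ(r − μ)² / 6] = √[42.2283 / 6] = √7.0381 = 2.6529%
VaR = −(μ − z·σ) = −(-0.2167 − 1.282 × 2.6529) = −(-3.6177) = 3.6177%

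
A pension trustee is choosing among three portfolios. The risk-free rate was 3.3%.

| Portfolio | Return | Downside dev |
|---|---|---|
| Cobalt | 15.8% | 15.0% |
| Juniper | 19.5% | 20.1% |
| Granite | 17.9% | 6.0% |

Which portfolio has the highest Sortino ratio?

Granite

Cobalt: Sortino ratio = (15.8% − 3.3%) / 15.0% = 0.833
Juniper: Sortino ratio = (19.5% − 3.3%) / 20.1% = 0.806
Granite: Sortino ratio = (17.9% − 3.3%) / 6.0% = 2.433
Highest: Granite (2.433).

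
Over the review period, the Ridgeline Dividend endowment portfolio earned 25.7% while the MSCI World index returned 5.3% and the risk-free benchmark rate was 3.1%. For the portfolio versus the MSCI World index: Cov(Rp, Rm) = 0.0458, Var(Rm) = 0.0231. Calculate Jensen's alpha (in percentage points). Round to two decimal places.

18.24

β = Cov / Var = 0.0458 / 0.0231 = 1.9827
E[R] = Rf + β(Rm − Rf) = 3.1% + 1.9827 × (5.3% − 3.1%) = 7.4619%
α = Rp − E[R] = 25.7% − 7.4619% = 18.2381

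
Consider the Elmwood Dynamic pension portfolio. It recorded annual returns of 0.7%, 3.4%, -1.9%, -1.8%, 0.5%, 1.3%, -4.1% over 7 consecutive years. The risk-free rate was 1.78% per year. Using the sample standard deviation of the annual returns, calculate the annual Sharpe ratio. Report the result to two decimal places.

r̄ = (0.7 + 3.4 − 1.9 − 1.8 + 0.5 + 1.3 − 4.1) / 7 = -0.2714%
Σ(r − r̄)² = (0.7 − (-0.2714))² + (3.4 − (-0.2714))² + … = 37.1343
sample σ = √(37.1343 / 6) = √6.1891 = 2.4878%
Sharpe = (r̄ − rf) / σ = (-0.2714 − 1.78) / 2.4878 = -2.0514 / 2.4878 = -0.8246

-0.82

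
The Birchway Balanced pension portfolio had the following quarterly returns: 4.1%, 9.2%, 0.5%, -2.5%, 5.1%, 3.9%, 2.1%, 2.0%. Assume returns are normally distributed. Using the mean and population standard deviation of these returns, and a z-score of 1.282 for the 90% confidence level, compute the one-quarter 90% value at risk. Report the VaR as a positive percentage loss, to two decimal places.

1.08

μ = (4.1 + 9.2 + 0.5 − 2.5 + 5.1 + 3.9 + 2.1 + 2) / 8 = 3.0500%
Σ(r − μ)² = (4.1 − 3.0500)² + (9.2 − 3.0500)² + … = 83.1600
σ = √[83.1600 / 8] = 3.2241%
VaR = −(μ − z·σ) = −(3.0500 − 1.282 × 3.2241) = −(-1.0833) = 1.0833%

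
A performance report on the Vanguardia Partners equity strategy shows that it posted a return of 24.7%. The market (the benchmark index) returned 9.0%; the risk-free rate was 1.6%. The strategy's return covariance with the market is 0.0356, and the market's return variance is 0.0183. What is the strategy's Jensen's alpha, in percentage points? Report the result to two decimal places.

β = Cov / Var = 0.0356 / 0.0183 = 1.9454
E[R] = Rf + β(Rm − Rf) = 1.6% + 1.9454 × (9.0% − 1.6%) = 15.9960%
α = Rp − E[R] = 24.7% − 15.9960% = 8.7040

8.70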